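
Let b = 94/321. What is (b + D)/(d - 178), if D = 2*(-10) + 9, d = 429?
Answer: -3437/80571 ≈ -0.042658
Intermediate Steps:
b = 94/321 (b = 94*(1/321) = 94/321 ≈ 0.29283)
D = -11 (D = -20 + 9 = -11)
(b + D)/(d - 178) = (94/321 - 11)/(429 - 178) = -3437/321/251 = -3437/321*1/251 = -3437/80571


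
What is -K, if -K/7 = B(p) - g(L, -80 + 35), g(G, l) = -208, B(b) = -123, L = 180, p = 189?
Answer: 595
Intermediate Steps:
K = -595 (K = -7*(-123 - 1*(-208)) = -7*(-123 + 208) = -7*85 = -595)
-K = -1*(-595) = 595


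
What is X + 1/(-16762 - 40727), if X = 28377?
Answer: 1631365352/57489 ≈ 28377.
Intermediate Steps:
X + 1/(-16762 - 40727) = 28377 + 1/(-16762 - 40727) = 28377 + 1/(-57489) = 28377 - 1/57489 = 1631365352/57489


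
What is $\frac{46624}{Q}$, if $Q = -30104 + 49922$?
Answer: $\frac{23312}{9909} \approx 2.3526$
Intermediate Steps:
$Q = 19818$
$\frac{46624}{Q} = \frac{46624}{19818} = 46624 \cdot \frac{1}{19818} = \frac{23312}{9909}$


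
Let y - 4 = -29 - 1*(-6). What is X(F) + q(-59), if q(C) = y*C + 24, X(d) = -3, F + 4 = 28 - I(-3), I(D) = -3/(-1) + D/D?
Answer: 1142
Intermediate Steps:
I(D) = 4 (I(D) = -3*(-1) + 1 = 3 + 1 = 4)
y = -19 (y = 4 + (-29 - 1*(-6)) = 4 + (-29 + 6) = 4 - 23 = -19)
F = 20 (F = -4 + (28 - 1*4) = -4 + (28 - 4) = -4 + 24 = 20)
q(C) = 24 - 19*C (q(C) = -19*C + 24 = 24 - 19*C)
X(F) + q(-59) = -3 + (24 - 19*(-59)) = -3 + (24 + 1121) = -3 + 1145 = 1142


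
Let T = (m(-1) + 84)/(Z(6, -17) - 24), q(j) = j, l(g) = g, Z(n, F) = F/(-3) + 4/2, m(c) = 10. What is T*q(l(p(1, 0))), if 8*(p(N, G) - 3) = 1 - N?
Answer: -846/49 ≈ -17.265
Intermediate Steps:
Z(n, F) = 2 - F/3 (Z(n, F) = F*(-1/3) + 4*(1/2) = -F/3 + 2 = 2 - F/3)
p(N, G) = 25/8 - N/8 (p(N, G) = 3 + (1 - N)/8 = 3 + (1/8 - N/8) = 25/8 - N/8)
T = -282/49 (T = (10 + 84)/((2 - 1/3*(-17)) - 24) = 94/((2 + 17/3) - 24) = 94/(23/3 - 24) = 94/(-49/3) = 94*(-3/49) = -282/49 ≈ -5.7551)
T*q(l(p(1, 0))) = -282*(25/8 - 1/8*1)/49 = -282*(25/8 - 1/8)/49 = -282/49*3 = -846/49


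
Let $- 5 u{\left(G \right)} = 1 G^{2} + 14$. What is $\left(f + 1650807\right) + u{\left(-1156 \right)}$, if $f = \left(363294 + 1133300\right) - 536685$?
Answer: $2343446$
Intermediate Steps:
$f = 959909$ ($f = 1496594 - 536685 = 959909$)
$u{\left(G \right)} = - \frac{14}{5} - \frac{G^{2}}{5}$ ($u{\left(G \right)} = - \frac{1 G^{2} + 14}{5} = - \frac{G^{2} + 14}{5} = - \frac{14 + G^{2}}{5} = - \frac{14}{5} - \frac{G^{2}}{5}$)
$\left(f + 1650807\right) + u{\left(-1156 \right)} = \left(959909 + 1650807\right) - \left(\frac{14}{5} + \frac{\left(-1156\right)^{2}}{5}\right) = 2610716 - 267270 = 2343446$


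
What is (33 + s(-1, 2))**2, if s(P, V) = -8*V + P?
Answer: 256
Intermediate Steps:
s(P, V) = P - 8*V
(33 + s(-1, 2))**2 = (33 + (-1 - 8*2))**2 = (33 + (-1 - 16))**2 = (33 - 17)**2 = 16**2 = 256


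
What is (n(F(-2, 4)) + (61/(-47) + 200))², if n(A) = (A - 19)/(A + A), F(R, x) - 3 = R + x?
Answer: 2149805956/55225 ≈ 38928.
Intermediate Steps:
F(R, x) = 3 + R + x (F(R, x) = 3 + (R + x) = 3 + R + x)
n(A) = (-19 + A)/(2*A) (n(A) = (-19 + A)/((2*A)) = (-19 + A)*(1/(2*A)) = (-19 + A)/(2*A))
(n(F(-2, 4)) + (61/(-47) + 200))² = ((-19 + (3 - 2 + 4))/(2*(3 - 2 + 4)) + (61/(-47) + 200))² = ((½)*(-19 + 5)/5 + (61*(-1/47) + 200))² = ((½)*(⅕)*(-14) + (-61/47 + 200))² = (-7/5 + 9339/47)² = (46366/235)² = 2149805956/55225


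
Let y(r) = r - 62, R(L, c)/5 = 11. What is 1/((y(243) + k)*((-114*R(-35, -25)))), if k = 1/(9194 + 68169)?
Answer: -7033/7981541280 ≈ -8.8116e-7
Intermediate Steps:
R(L, c) = 55 (R(L, c) = 5*11 = 55)
y(r) = -62 + r
k = 1/77363 ≈ 1.2926e-5
1/((y(243) + k)*((-114*R(-35, -25)))) = 1/(((-62 + 243) + 1/77363)*((-114*55))) = 1/((181 + 1/77363)*(-6270)) = -1/6270/(14002704/77363) = (77363/14002704)*(-1/6270) = -7033/7981541280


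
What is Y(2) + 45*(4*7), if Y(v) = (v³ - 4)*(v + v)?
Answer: 1276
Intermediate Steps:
Y(v) = 2*v*(-4 + v³) (Y(v) = (-4 + v³)*(2*v) = 2*v*(-4 + v³))
Y(2) + 45*(4*7) = 2*2*(-4 + 2³) + 45*(4*7) = 2*2*(-4 + 8) + 45*28 = 2*2*4 + 1260 = 16 + 1260 = 1276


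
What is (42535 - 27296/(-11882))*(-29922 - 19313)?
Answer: -12442377876505/5941 ≈ -2.0943e+9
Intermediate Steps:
(42535 - 27296/(-11882))*(-29922 - 19313) = (42535 - 27296*(-1/11882))*(-49235) = (42535 + 13648/5941)*(-49235) = (252714083/5941)*(-49235) = -12442377876505/5941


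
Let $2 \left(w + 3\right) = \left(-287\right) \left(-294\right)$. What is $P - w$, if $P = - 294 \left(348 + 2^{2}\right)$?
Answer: $-145674$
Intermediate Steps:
$w = 42186$ ($w = -3 + \frac{\left(-287\right) \left(-294\right)}{2} = -3 + \frac{1}{2} \cdot 84378 = -3 + 42189 = 42186$)
$P = -103488$ ($P = - 294 \left(348 + 4\right) = \left(-294\right) 352 = -103488$)
$P - w = -103488 - 42186 = -145674$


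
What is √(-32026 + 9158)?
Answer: 2*I*√5717 ≈ 151.22*I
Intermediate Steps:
√(-32026 + 9158) = √(-22868) = 2*I*√5717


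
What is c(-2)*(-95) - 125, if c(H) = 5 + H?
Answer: -410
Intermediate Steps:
c(-2)*(-95) - 125 = (5 - 2)*(-95) - 125 = 3*(-95) - 125 = -285 - 125 = -410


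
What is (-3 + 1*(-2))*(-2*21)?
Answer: 210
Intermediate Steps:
(-3 + 1*(-2))*(-2*21) = (-3 - 2)*(-42) = -5*(-42) = 210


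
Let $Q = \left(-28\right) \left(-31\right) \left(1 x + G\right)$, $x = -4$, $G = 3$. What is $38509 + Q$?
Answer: $37641$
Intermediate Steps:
$Q = -868$ ($Q = \left(-28\right) \left(-31\right) \left(1 \left(-4\right) + 3\right) = 868 \left(-4 + 3\right) = 868 \left(-1\right) = -868$)
$38509 + Q = 38509 - 868 = 37641$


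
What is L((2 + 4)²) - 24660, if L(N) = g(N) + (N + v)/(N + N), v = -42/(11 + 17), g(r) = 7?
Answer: -1183321/48 ≈ -24653.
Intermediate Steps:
v = -3/2 (v = -42/28 = -42*1/28 = -3/2 ≈ -1.5000)
L(N) = 7 + (-3/2 + N)/(2*N) (L(N) = 7 + (N - 3/2)/(N + N) = 7 + (-3/2 + N)/((2*N)) = 7 + (-3/2 + N)*(1/(2*N)) = 7 + (-3/2 + N)/(2*N))
L((2 + 4)²) - 24660 = 3*(-1 + 10*(2 + 4)²)/(4*((2 + 4)²)) - 24660 = 3*(-1 + 10*6²)/(4*(6²)) - 24660 = (¾)*(-1 + 10*36)/36 - 24660 = (¾)*(1/36)*(-1 + 360) - 24660 = (¾)*(1/36)*359 - 24660 = 359/48 - 24660 = -1183321/48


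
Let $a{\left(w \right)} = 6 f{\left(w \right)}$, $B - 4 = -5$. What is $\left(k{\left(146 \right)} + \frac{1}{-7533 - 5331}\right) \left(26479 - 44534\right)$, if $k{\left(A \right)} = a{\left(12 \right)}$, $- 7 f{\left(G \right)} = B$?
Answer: $- \frac{1393430735}{90048} \approx -15474.0$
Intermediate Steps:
$B = -1$ ($B = 4 - 5 = -1$)
$f{\left(G \right)} = \frac{1}{7}$ ($f{\left(G \right)} = \left(- \frac{1}{7}\right) \left(-1\right) = \frac{1}{7}$)
$a{\left(w \right)} = \frac{6}{7}$ ($a{\left(w \right)} = 6 \cdot \frac{1}{7} = \frac{6}{7}$)
$k{\left(A \right)} = \frac{6}{7}$
$\left(k{\left(146 \right)} + \frac{1}{-7533 - 5331}\right) \left(26479 - 44534\right) = \left(\frac{6}{7} + \frac{1}{-7533 - 5331}\right) \left(26479 - 44534\right) = \left(\frac{6}{7} + \frac{1}{-12864}\right) \left(-18055\right) = \left(\frac{6}{7} - \frac{1}{12864}\right) \left(-18055\right) = \frac{77177}{90048} \left(-18055\right) = - \frac{1393430735}{90048}$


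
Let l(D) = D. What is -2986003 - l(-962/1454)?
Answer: -2170823700/727 ≈ -2.9860e+6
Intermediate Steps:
-2986003 - l(-962/1454) = -2986003 - (-962)/1454 = -2986003 - 1*(-481/727) = -2986003 + 481/727 = -2170823700/727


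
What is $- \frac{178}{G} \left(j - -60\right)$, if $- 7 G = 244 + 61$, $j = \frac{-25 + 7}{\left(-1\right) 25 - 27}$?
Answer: $\frac{977487}{3965} \approx 246.53$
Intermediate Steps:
$j = \frac{9}{26}$ ($j = - \frac{18}{-25 - 27} = - \frac{18}{-52} = \left(-18\right) \left(- \frac{1}{52}\right) = \frac{9}{26} \approx 0.34615$)
$G = - \frac{305}{7}$ ($G = - \frac{244 + 61}{7} = \left(- \frac{1}{7}\right) 305 = - \frac{305}{7} \approx -43.571$)
$- \frac{178}{G} \left(j - -60\right) = - \frac{178}{- \frac{305}{7}} \left(\frac{9}{26} - -60\right) = \left(-178\right) \left(- \frac{7}{305}\right) \left(\frac{9}{26} + 60\right) = \frac{1246}{305} \cdot \frac{1569}{26} = \frac{977487}{3965}$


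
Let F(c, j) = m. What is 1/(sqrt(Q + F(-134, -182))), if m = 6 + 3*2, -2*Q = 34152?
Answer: -I*sqrt(474)/2844 ≈ -0.0076553*I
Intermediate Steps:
Q = -17076 (Q = -1/2*34152 = -17076)
m = 12 (m = 6 + 6 = 12)
F(c, j) = 12
1/(sqrt(Q + F(-134, -182))) = 1/(sqrt(-17076 + 12)) = 1/(sqrt(-17064)) = 1/(6*I*sqrt(474)) = -I*sqrt(474)/2844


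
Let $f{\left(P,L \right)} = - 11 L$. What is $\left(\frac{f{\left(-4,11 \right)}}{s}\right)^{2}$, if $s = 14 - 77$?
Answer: $\frac{14641}{3969} \approx 3.6888$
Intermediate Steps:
$s = -63$
$\left(\frac{f{\left(-4,11 \right)}}{s}\right)^{2} = \left(\frac{\left(-11\right) 11}{-63}\right)^{2} = \left(\left(-121\right) \left(- \frac{1}{63}\right)\right)^{2} = \left(\frac{121}{63}\right)^{2} = \frac{14641}{3969}$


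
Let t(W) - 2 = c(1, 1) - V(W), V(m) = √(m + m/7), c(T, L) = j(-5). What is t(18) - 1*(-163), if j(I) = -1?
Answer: 164 - 12*√7/7 ≈ 159.46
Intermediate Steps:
c(T, L) = -1
V(m) = 2*√14*√m/7 (V(m) = √(m + m*(⅐)) = √(m + m/7) = √(8*m/7) = 2*√14*√m/7)
t(W) = 1 - 2*√14*√W/7 (t(W) = 2 + (-1 - 2*√14*√W/7) = 1 - 2*√14*√W/7)
t(18) - 1*(-163) = (1 - 2*√14*√18/7) - 1*(-163) = (1 - 2*√14*3*√2/7) + 163 = (1 - 12*√7/7) + 163 = 164 - 12*√7/7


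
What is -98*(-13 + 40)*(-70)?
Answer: 185220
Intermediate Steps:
-98*(-13 + 40)*(-70) = -98*27*(-70) = -2646*(-70) = 185220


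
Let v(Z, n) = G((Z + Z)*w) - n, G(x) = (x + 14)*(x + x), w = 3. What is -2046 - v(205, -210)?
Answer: -3062496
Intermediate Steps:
G(x) = 2*x*(14 + x) (G(x) = (14 + x)*(2*x) = 2*x*(14 + x))
v(Z, n) = -n + 12*Z*(14 + 6*Z) (v(Z, n) = 2*((Z + Z)*3)*(14 + (Z + Z)*3) - n = 2*((2*Z)*3)*(14 + (2*Z)*3) - n = 2*(6*Z)*(14 + 6*Z) - n = 12*Z*(14 + 6*Z) - n = -n + 12*Z*(14 + 6*Z))
-2046 - v(205, -210) = -2046 - (-1*(-210) + 24*205*(7 + 3*205)) = -2046 - (210 + 24*205*(7 + 615)) = -2046 - (210 + 24*205*622) = -2046 - (210 + 3060240) = -2046 - 1*3060450 = -2046 - 3060450 = -3062496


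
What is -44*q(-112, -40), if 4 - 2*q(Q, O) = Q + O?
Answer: -3432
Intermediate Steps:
q(Q, O) = 2 - O/2 - Q/2 (q(Q, O) = 2 - (Q + O)/2 = 2 - (O + Q)/2 = 2 + (-O/2 - Q/2) = 2 - O/2 - Q/2)
-44*q(-112, -40) = -44*(2 - 1/2*(-40) - 1/2*(-112)) = -44*(2 + 20 + 56) = -44*78 = -3432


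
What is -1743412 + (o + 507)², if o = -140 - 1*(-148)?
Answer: -1478187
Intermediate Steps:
o = 8 (o = -140 + 148 = 8)
-1743412 + (o + 507)² = -1743412 + (8 + 507)² = -1743412 + 515² = -1743412 + 265225 = -1478187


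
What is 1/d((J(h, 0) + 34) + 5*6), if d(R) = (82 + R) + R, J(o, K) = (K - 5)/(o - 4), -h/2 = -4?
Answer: 2/415 ≈ 0.0048193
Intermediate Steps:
h = 8 (h = -2*(-4) = 8)
J(o, K) = (-5 + K)/(-4 + o)
d(R) = 82 + 2*R
1/d((J(h, 0) + 34) + 5*6) = 1/(82 + 2*(((-5 + 0)/(-4 + 8) + 34) + 5*6)) = 1/(82 + 2*((-5/4 + 34) + 30)) = 1/(82 + 2*(131/4 + 30)) = 1/(82 + 2*(251/4)) = 1/(82 + 251/2) = 1/(415/2) = 2/415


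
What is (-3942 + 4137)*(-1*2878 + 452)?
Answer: -473070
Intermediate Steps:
(-3942 + 4137)*(-1*2878 + 452) = 195*(-2878 + 452) = 195*(-2426) = -473070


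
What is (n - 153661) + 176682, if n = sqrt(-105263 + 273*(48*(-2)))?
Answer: 23021 + I*sqrt(131471) ≈ 23021.0 + 362.59*I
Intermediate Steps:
n = I*sqrt(131471) (n = sqrt(-105263 + 273*(-96)) = sqrt(-105263 - 26208) = sqrt(-131471) = I*sqrt(131471) ≈ 362.59*I)
(n - 153661) + 176682 = (I*sqrt(131471) - 153661) + 176682 = (-153661 + I*sqrt(131471)) + 176682 = 23021 + I*sqrt(131471)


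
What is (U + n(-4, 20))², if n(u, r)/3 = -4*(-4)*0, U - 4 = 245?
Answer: 62001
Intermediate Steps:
U = 249 (U = 4 + 245 = 249)
n(u, r) = 0 (n(u, r) = 3*(-4*(-4)*0) = 3*(16*0) = 3*0 = 0)
(U + n(-4, 20))² = (249 + 0)² = 249² = 62001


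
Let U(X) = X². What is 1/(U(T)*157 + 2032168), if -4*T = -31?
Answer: 16/32665565 ≈ 4.8981e-7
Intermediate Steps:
T = 31/4 (T = -¼*(-31) = 31/4 ≈ 7.7500)
1/(U(T)*157 + 2032168) = 1/((31/4)²*157 + 2032168) = 1/((961/16)*157 + 2032168) = 1/(150877/16 + 2032168) = 1/(32665565/16) = 16/32665565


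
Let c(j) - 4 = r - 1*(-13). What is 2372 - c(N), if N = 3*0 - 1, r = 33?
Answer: 2322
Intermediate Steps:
N = -1 (N = 0 - 1 = -1)
c(j) = 50 (c(j) = 4 + (33 - 1*(-13)) = 4 + (33 + 13) = 4 + 46 = 50)
2372 - c(N) = 2372 - 1*50 = 2372 - 50 = 2322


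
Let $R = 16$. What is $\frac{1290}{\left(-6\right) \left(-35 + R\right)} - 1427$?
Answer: $- \frac{26898}{19} \approx -1415.7$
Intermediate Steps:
$\frac{1290}{\left(-6\right) \left(-35 + R\right)} - 1427 = \frac{1290}{\left(-6\right) \left(-35 + 16\right)} - 1427 = \frac{1290}{\left(-6\right) \left(-19\right)} - 1427 = \frac{1290}{114} - 1427 = 1290 \cdot \frac{1}{114} - 1427 = \frac{215}{19} - 1427 = - \frac{26898}{19}$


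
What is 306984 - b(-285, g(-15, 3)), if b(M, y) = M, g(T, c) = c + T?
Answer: 307269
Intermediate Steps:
g(T, c) = T + c
306984 - b(-285, g(-15, 3)) = 306984 - 1*(-285) = 306984 + 285 = 307269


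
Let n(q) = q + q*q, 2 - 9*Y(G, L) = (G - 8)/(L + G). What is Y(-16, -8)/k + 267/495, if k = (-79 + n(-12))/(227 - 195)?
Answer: 15911/26235 ≈ 0.60648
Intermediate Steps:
Y(G, L) = 2/9 - (-8 + G)/(9*(G + L)) (Y(G, L) = 2/9 - (G - 8)/(9*(L + G)) = 2/9 - (-8 + G)/(9*(G + L)))
n(q) = q + q²
k = 53/32 (k = (-79 - 12*(1 - 12))/(227 - 195) = (-79 - 12*(-11))/32 = (-79 + 132)*(1/32) = 53*(1/32) = 53/32 ≈ 1.6563)
Y(-16, -8)/k + 267/495 = ((8 - 16 + 2*(-8))/(9*(-16 - 8)))/(53/32) + 267/495 = ((⅑)*(8 - 16 - 16)/(-24))*(32/53) + 267*(1/495) = ((⅑)*(-1/24)*(-24))*(32/53) + 89/165 = (⅑)*(32/53) + 89/165 = 32/477 + 89/165 = 15911/26235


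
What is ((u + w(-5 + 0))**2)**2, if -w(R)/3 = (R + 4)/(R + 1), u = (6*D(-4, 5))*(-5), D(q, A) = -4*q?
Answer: 13674678889041/256 ≈ 5.3417e+10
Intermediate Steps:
u = -480 (u = (6*(-4*(-4)))*(-5) = (6*16)*(-5) = 96*(-5) = -480)
w(R) = -3*(4 + R)/(1 + R) (w(R) = -3*(R + 4)/(R + 1) = -3*(4 + R)/(1 + R))
((u + w(-5 + 0))**2)**2 = ((-480 + 3*(-4 - (-5 + 0))/(1 + (-5 + 0)))**2)**2 = ((-480 + 3*(-4 - 1*(-5))/(1 - 5))**2)**2 = ((-480 + 3*(-4 + 5)/(-4))**2)**2 = ((-480 + 3*(-1/4)*1)**2)**2 = ((-480 - 3/4)**2)**2 = ((-1923/4)**2)**2 = (3697929/16)**2 = 13674678889041/256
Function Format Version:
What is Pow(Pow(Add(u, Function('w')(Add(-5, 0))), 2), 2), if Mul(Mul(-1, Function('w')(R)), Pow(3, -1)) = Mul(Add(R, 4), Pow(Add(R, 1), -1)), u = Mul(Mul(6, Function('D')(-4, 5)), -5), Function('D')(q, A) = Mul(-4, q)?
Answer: Rational(13674678889041, 256) ≈ 5.3417e+10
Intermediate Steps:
u = -480 (u = Mul(Mul(6, Mul(-4, -4)), -5) = Mul(Mul(6, 16), -5) = Mul(96, -5) = -480)
Function('w')(R) = Mul(-3, Pow(Add(1, R), -1), Add(4, R)) (Function('w')(R) = Mul(-3, Mul(Add(R, 4), Pow(Add(R, 1), -1))) = Mul(-3, Mul(Add(4, R), Pow(Add(1, R), -1))) = Mul(-3, Mul(Pow(Add(1, R), -1), Add(4, R))) = Mul(-3, Pow(Add(1, R), -1), Add(4, R)))
Pow(Pow(Add(u, Function('w')(Add(-5, 0))), 2), 2) = Pow(Pow(Add(-480, Mul(3, Pow(Add(1, Add(-5, 0)), -1), Add(-4, Mul(-1, Add(-5, 0))))), 2), 2) = Pow(Pow(Add(-480, Mul(3, Pow(Add(1, -5), -1), Add(-4, Mul(-1, -5)))), 2), 2) = Pow(Pow(Add(-480, Mul(3, Pow(-4, -1), Add(-4, 5))), 2), 2) = Pow(Pow(Add(-480, Mul(3, Rational(-1, 4), 1)), 2), 2) = Pow(Pow(Add(-480, Rational(-3, 4)), 2), 2) = Pow(Pow(Rational(-1923, 4), 2), 2) = Pow(Rational(3697929, 16), 2) = Rational(13674678889041, 256)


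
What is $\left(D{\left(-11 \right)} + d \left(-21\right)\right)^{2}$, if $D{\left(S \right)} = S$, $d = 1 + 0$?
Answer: $1024$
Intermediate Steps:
$d = 1$
$\left(D{\left(-11 \right)} + d \left(-21\right)\right)^{2} = \left(-11 + 1 \left(-21\right)\right)^{2} = \left(-11 - 21\right)^{2} = \left(-32\right)^{2} = 1024$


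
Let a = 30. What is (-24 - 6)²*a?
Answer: 27000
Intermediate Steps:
(-24 - 6)²*a = (-24 - 6)²*30 = (-30)²*30 = 900*30 = 27000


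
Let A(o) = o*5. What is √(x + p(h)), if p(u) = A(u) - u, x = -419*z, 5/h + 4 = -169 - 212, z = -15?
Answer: √37263457/77 ≈ 79.278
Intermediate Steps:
A(o) = 5*o
h = -1/77 (h = 5/(-4 + (-169 - 212)) = 5/(-4 - 381) = 5/(-385) = 5*(-1/385) = -1/77 ≈ -0.012987)
x = 6285 (x = -419*(-15) = 6285)
p(u) = 4*u (p(u) = 5*u - u = 4*u)
√(x + p(h)) = √(6285 + 4*(-1/77)) = √(6285 - 4/77) = √(483941/77) = √37263457/77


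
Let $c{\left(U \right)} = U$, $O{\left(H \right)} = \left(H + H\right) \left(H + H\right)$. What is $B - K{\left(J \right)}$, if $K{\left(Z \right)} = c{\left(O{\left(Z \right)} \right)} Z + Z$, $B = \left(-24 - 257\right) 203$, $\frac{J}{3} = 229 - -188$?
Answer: $-7831323298$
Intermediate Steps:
$J = 1251$ ($J = 3 \left(229 - -188\right) = 3 \left(229 + 188\right) = 3 \cdot 417 = 1251$)
$O{\left(H \right)} = 4 H^{2}$ ($O{\left(H \right)} = 2 H 2 H = 4 H^{2}$)
$B = -57043$ ($B = \left(-281\right) 203 = -57043$)
$K{\left(Z \right)} = Z + 4 Z^{3}$ ($K{\left(Z \right)} = 4 Z^{2} Z + Z = 4 Z^{3} + Z = Z + 4 Z^{3}$)
$B - K{\left(J \right)} = -57043 - \left(1251 + 4 \cdot 1251^{3}\right) = -57043 - \left(1251 + 4 \cdot 1957816251\right) = -57043 - \left(1251 + 7831265004\right) = -57043 - 7831266255 = -7831323298$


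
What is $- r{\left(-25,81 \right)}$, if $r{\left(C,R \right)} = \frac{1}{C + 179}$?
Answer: $- \frac{1}{154} \approx -0.0064935$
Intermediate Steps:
$r{\left(C,R \right)} = \frac{1}{179 + C}$
$- r{\left(-25,81 \right)} = - \frac{1}{179 - 25} = - \frac{1}{154}$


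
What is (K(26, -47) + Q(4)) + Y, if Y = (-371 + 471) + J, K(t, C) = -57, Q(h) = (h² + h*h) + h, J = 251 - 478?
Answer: -148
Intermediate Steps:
J = -227
Q(h) = h + 2*h² (Q(h) = (h² + h²) + h = 2*h² + h = h + 2*h²)
Y = -127 (Y = (-371 + 471) - 227 = 100 - 227 = -127)
(K(26, -47) + Q(4)) + Y = (-57 + 4*(1 + 2*4)) - 127 = (-57 + 4*(1 + 8)) - 127 = (-57 + 4*9) - 127 = (-57 + 36) - 127 = -21 - 127 = -148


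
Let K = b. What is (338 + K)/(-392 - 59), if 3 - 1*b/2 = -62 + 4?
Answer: -460/451 ≈ -1.0200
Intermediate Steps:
b = 122 (b = 6 - 2*(-62 + 4) = 6 - 2*(-58) = 6 + 116 = 122)
K = 122
(338 + K)/(-392 - 59) = (338 + 122)/(-392 - 59) = 460/(-451) = 460*(-1/451) = -460/451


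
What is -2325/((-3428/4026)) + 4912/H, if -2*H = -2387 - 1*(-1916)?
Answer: 2221224311/807294 ≈ 2751.4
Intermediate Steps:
H = 471/2 (H = -(-2387 - 1*(-1916))/2 = -(-2387 + 1916)/2 = -½*(-471) = 471/2 ≈ 235.50)
-2325/((-3428/4026)) + 4912/H = -2325/((-3428/4026)) + 4912/(471/2) = -2325/((-3428*1/4026)) + 4912*(2/471) = -2325/(-1714/2013) + 9824/471 = -2325*(-2013/1714) + 9824/471 = 4680225/1714 + 9824/471 = 2221224311/807294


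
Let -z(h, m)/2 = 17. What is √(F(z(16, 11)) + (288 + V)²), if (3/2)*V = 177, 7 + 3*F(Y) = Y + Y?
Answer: √164811 ≈ 405.97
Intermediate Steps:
z(h, m) = -34 (z(h, m) = -2*17 = -34)
F(Y) = -7/3 + 2*Y/3 (F(Y) = -7/3 + (Y + Y)/3 = -7/3 + (2*Y)/3 = -7/3 + 2*Y/3)
V = 118 (V = (⅔)*177 = 118)
√(F(z(16, 11)) + (288 + V)²) = √((-7/3 + (⅔)*(-34)) + (288 + 118)²) = √((-7/3 - 68/3) + 406²) = √(-25 + 164836) = √164811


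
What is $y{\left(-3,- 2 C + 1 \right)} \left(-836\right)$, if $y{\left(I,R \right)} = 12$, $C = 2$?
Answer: $-10032$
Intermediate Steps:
$y{\left(-3,- 2 C + 1 \right)} \left(-836\right) = 12 \left(-836\right) = -10032$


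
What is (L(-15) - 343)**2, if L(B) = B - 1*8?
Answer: 133956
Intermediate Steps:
L(B) = -8 + B (L(B) = B - 8 = -8 + B)
(L(-15) - 343)**2 = ((-8 - 15) - 343)**2 = (-23 - 343)**2 = (-366)**2 = 133956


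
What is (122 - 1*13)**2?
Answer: 11881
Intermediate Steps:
(122 - 1*13)**2 = (122 - 13)**2 = 109**2 = 11881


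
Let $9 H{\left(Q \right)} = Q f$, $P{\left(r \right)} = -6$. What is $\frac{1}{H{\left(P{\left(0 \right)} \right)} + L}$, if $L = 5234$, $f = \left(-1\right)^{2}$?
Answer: $\frac{3}{15700} \approx 0.00019108$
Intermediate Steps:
$f = 1$
$H{\left(Q \right)} = \frac{Q}{9}$ ($H{\left(Q \right)} = \frac{Q 1}{9} = \frac{Q}{9}$)
$\frac{1}{H{\left(P{\left(0 \right)} \right)} + L} = \frac{1}{\frac{1}{9} \left(-6\right) + 5234} = \frac{1}{- \frac{2}{3} + 5234} = \frac{1}{\frac{15700}{3}} = \frac{3}{15700}$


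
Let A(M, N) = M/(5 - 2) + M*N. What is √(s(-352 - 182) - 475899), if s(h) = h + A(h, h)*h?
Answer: I*√152654685 ≈ 12355.0*I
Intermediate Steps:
A(M, N) = M/3 + M*N
s(h) = h + h²*(⅓ + h) (s(h) = h + (h*(⅓ + h))*h = h + h²*(⅓ + h))
√(s(-352 - 182) - 475899) = √((-352 - 182)*(1 + (-352 - 182)² + (-352 - 182)/3) - 475899) = √(-534*(1 + (-534)² + (⅓)*(-534)) - 475899) = √(-534*(1 + 285156 - 178) - 475899) = √(-534*284979 - 475899) = √(-152178786 - 475899) = √(-152654685) = I*√152654685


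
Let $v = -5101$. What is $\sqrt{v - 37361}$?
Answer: $3 i \sqrt{4718} \approx 206.06 i$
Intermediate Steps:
$\sqrt{v - 37361} = \sqrt{-5101 - 37361} = \sqrt{-42462} = 3 i \sqrt{4718}$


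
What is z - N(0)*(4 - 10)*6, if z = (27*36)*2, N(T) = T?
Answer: 1944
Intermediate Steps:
z = 1944 (z = 972*2 = 1944)
z - N(0)*(4 - 10)*6 = 1944 - 0*(4 - 10)*6 = 1944 - 0*(-6)*6 = 1944 - 0*6 = 1944 - 1*0 = 1944 + 0 = 1944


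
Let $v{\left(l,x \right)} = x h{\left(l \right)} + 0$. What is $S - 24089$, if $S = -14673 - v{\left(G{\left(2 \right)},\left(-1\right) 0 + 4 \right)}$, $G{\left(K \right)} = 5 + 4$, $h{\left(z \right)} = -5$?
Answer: $-38742$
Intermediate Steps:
$G{\left(K \right)} = 9$
$v{\left(l,x \right)} = - 5 x$ ($v{\left(l,x \right)} = x \left(-5\right) + 0 = - 5 x + 0 = - 5 x$)
$S = -14653$ ($S = -14673 - - 5 \left(\left(-1\right) 0 + 4\right) = -14673 - - 5 \left(0 + 4\right) = -14673 - \left(-5\right) 4 = -14673 - -20 = -14673 + 20 = -14653$)
$S - 24089 = -14653 - 24089 = -38742$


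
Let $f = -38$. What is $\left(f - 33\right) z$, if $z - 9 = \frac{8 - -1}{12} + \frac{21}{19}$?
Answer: $- \frac{58575}{76} \approx -770.72$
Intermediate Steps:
$z = \frac{825}{76}$ ($z = 9 + \left(\frac{8 - -1}{12} + \frac{21}{19}\right) = 9 + \left(\left(8 + 1\right) \frac{1}{12} + 21 \cdot \frac{1}{19}\right) = 9 + \left(9 \cdot \frac{1}{12} + \frac{21}{19}\right) = 9 + \left(\frac{3}{4} + \frac{21}{19}\right) = 9 + \frac{141}{76} = \frac{825}{76} \approx 10.855$)
$\left(f - 33\right) z = \left(-38 - 33\right) \frac{825}{76} = \left(-71\right) \frac{825}{76} = - \frac{58575}{76}$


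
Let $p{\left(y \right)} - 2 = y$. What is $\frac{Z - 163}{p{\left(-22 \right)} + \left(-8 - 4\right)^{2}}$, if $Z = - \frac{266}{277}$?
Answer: $- \frac{45417}{34348} \approx -1.3223$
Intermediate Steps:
$p{\left(y \right)} = 2 + y$
$Z = - \frac{266}{277}$ ($Z = \left(-266\right) \frac{1}{277} = - \frac{266}{277} \approx -0.96029$)
$\frac{Z - 163}{p{\left(-22 \right)} + \left(-8 - 4\right)^{2}} = \frac{- \frac{266}{277} - 163}{\left(2 - 22\right) + \left(-8 - 4\right)^{2}} = - \frac{45417}{277 \left(-20 + \left(-12\right)^{2}\right)} = - \frac{45417}{277 \left(-20 + 144\right)} = - \frac{45417}{277 \cdot 124} = \left(- \frac{45417}{277}\right) \frac{1}{124} = - \frac{45417}{34348}$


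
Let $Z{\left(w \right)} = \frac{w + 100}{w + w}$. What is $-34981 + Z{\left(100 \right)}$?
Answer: $-34980$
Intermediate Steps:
$Z{\left(w \right)} = \frac{100 + w}{2 w}$
$-34981 + Z{\left(100 \right)} = -34981 + \frac{100 + 100}{2 \cdot 100} = -34981 + \frac{1}{2} \cdot \frac{1}{100} \cdot 200 = -34981 + 1 = -34980$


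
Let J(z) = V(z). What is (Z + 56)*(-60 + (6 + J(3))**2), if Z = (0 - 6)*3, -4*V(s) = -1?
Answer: -6365/8 ≈ -795.63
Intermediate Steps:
V(s) = 1/4 (V(s) = -1/4*(-1) = 1/4)
J(z) = 1/4
Z = -18 (Z = -6*3 = -18)
(Z + 56)*(-60 + (6 + J(3))**2) = (-18 + 56)*(-60 + (6 + 1/4)**2) = 38*(-60 + (25/4)**2) = 38*(-60 + 625/16) = 38*(-335/16) = -6365/8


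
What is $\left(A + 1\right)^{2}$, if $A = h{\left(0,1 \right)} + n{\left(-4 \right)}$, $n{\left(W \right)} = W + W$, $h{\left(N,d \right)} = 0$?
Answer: $49$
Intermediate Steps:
$n{\left(W \right)} = 2 W$
$A = -8$ ($A = 0 + 2 \left(-4\right) = 0 - 8 = -8$)
$\left(A + 1\right)^{2} = \left(-8 + 1\right)^{2} = \left(-7\right)^{2} = 49$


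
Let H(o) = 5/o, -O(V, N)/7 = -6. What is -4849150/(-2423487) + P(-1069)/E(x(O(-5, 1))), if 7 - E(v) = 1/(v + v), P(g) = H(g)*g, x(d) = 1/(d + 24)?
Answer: 113960465/63010662 ≈ 1.8086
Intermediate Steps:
O(V, N) = 42 (O(V, N) = -7*(-6) = 42)
x(d) = 1/(24 + d)
P(g) = 5 (P(g) = (5/g)*g = 5)
E(v) = 7 - 1/(2*v) (E(v) = 7 - 1/(v + v) = 7 - 1/(2*v))
-4849150/(-2423487) + P(-1069)/E(x(O(-5, 1))) = -4849150/(-2423487) + 5/(7 - 1/(2*(1/(24 + 42)))) = -4849150*(-1/2423487) + 5/(7 - 1/(2*(1/66))) = 4849150/2423487 + 5/(7 - 1/(2*1/66)) = 4849150/2423487 + 5/(7 - 1/2*66) = 4849150/2423487 + 5/(7 - 33) = 4849150/2423487 + 5/(-26) = 4849150/2423487 + 5*(-1/26) = 4849150/2423487 - 5/26 = 113960465/63010662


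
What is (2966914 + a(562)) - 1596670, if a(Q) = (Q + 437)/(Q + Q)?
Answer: 1540155255/1124 ≈ 1.3702e+6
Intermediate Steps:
a(Q) = (437 + Q)/(2*Q) (a(Q) = (437 + Q)/((2*Q)) = (437 + Q)*(1/(2*Q)) = (437 + Q)/(2*Q))
(2966914 + a(562)) - 1596670 = (2966914 + (½)*(437 + 562)/562) - 1596670 = (2966914 + (½)*(1/562)*999) - 1596670 = (2966914 + 999/1124) - 1596670 = 3334812335/1124 - 1596670 = 1540155255/1124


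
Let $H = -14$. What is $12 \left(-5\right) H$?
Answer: $840$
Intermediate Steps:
$12 \left(-5\right) H = 12 \left(-5\right) \left(-14\right) = \left(-60\right) \left(-14\right) = 840$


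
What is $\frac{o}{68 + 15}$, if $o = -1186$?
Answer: $- \frac{1186}{83} \approx -14.289$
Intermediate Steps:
$\frac{o}{68 + 15} = \frac{1}{68 + 15} \left(-1186\right) = \frac{1}{83} \left(-1186\right) = - \frac{1186}{83}$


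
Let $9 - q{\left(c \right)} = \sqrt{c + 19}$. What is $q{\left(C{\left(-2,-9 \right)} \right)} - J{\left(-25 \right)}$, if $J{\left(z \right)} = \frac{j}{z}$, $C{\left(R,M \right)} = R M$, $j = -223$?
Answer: $\frac{2}{25} - \sqrt{37} \approx -6.0028$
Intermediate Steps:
$C{\left(R,M \right)} = M R$
$q{\left(c \right)} = 9 - \sqrt{19 + c}$ ($q{\left(c \right)} = 9 - \sqrt{c + 19} = 9 - \sqrt{19 + c}$)
$J{\left(z \right)} = - \frac{223}{z}$
$q{\left(C{\left(-2,-9 \right)} \right)} - J{\left(-25 \right)} = \left(9 - \sqrt{19 - -18}\right) - - \frac{223}{-25} = \left(9 - \sqrt{19 + 18}\right) - \left(-223\right) \left(- \frac{1}{25}\right) = \left(9 - \sqrt{37}\right) - \frac{223}{25} = \frac{2}{25} - \sqrt{37}$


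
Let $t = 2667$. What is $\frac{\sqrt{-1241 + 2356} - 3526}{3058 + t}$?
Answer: $- \frac{3526}{5725} + \frac{\sqrt{1115}}{5725} \approx -0.61006$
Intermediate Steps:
$\frac{\sqrt{-1241 + 2356} - 3526}{3058 + t} = \frac{\sqrt{-1241 + 2356} - 3526}{3058 + 2667} = \frac{\sqrt{1115} - 3526}{5725} = \left(-3526 + \sqrt{1115}\right) \frac{1}{5725} = - \frac{3526}{5725} + \frac{\sqrt{1115}}{5725}$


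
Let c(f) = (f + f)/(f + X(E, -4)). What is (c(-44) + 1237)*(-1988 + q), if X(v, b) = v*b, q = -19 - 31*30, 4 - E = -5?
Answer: -36362997/10 ≈ -3.6363e+6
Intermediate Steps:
E = 9 (E = 4 - 1*(-5) = 4 + 5 = 9)
q = -949 (q = -19 - 930 = -949)
X(v, b) = b*v
c(f) = 2*f/(-36 + f) (c(f) = (f + f)/(f - 4*9) = (2*f)/(f - 36) = (2*f)/(-36 + f) = 2*f/(-36 + f))
(c(-44) + 1237)*(-1988 + q) = (2*(-44)/(-36 - 44) + 1237)*(-1988 - 949) = (2*(-44)/(-80) + 1237)*(-2937) = (2*(-44)*(-1/80) + 1237)*(-2937) = (11/10 + 1237)*(-2937) = (12381/10)*(-2937) = -36362997/10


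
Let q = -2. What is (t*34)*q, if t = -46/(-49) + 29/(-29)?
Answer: 204/49 ≈ 4.1633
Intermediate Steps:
t = -3/49 (t = -46*(-1/49) + 29*(-1/29) = 46/49 - 1 = -3/49 ≈ -0.061224)
(t*34)*q = -3/49*34*(-2) = -102/49*(-2) = 204/49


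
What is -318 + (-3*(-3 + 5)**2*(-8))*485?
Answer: 46242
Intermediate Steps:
-318 + (-3*(-3 + 5)**2*(-8))*485 = -318 + (-3*2**2*(-8))*485 = -318 + (-3*4*(-8))*485 = -318 - 12*(-8)*485 = -318 + 96*485 = -318 + 46560 = 46242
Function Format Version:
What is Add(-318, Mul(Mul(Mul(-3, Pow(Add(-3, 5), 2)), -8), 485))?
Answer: 46242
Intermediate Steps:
Add(-318, Mul(Mul(Mul(-3, Pow(Add(-3, 5), 2)), -8), 485)) = Add(-318, Mul(Mul(Mul(-3, Pow(2, 2)), -8), 485)) = Add(-318, Mul(Mul(Mul(-3, 4), -8), 485)) = Add(-318, Mul(Mul(-12, -8), 485)) = Add(-318, Mul(96, 485)) = Add(-318, 46560) = 46242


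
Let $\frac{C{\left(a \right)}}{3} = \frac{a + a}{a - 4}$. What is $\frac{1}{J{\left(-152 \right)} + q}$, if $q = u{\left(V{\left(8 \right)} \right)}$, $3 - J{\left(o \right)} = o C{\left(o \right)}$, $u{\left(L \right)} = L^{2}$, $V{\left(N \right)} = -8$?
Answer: $\frac{13}{12423} \approx 0.0010464$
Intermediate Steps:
$C{\left(a \right)} = \frac{6 a}{-4 + a}$ ($C{\left(a \right)} = 3 \frac{a + a}{a - 4} = 3 \frac{2 a}{-4 + a} = \frac{6 a}{-4 + a}$)
$J{\left(o \right)} = 3 - \frac{6 o^{2}}{-4 + o}$ ($J{\left(o \right)} = 3 - o \frac{6 o}{-4 + o} = 3 - \frac{6 o^{2}}{-4 + o}$)
$q = 64$ ($q = \left(-8\right)^{2} = 64$)
$\frac{1}{J{\left(-152 \right)} + q} = \frac{1}{\frac{3 \left(-4 - 152 - 2 \left(-152\right)^{2}\right)}{-4 - 152} + 64} = \frac{1}{\frac{3 \left(-4 - 152 - 46208\right)}{-156} + 64} = \frac{1}{3 \left(- \frac{1}{156}\right) \left(-4 - 152 - 46208\right) + 64} = \frac{1}{3 \left(- \frac{1}{156}\right) \left(-46364\right) + 64} = \frac{1}{\frac{11591}{13} + 64} = \frac{1}{\frac{12423}{13}} = \frac{13}{12423}$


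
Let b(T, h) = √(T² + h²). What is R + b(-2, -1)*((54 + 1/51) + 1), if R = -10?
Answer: -10 + 2806*√5/51 ≈ 113.03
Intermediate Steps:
R + b(-2, -1)*((54 + 1/51) + 1) = -10 + √((-2)² + (-1)²)*((54 + 1/51) + 1) = -10 + √(4 + 1)*((54 + 1/51) + 1) = -10 + √5*(2755/51 + 1) = -10 + √5*(2806/51) = -10 + 2806*√5/51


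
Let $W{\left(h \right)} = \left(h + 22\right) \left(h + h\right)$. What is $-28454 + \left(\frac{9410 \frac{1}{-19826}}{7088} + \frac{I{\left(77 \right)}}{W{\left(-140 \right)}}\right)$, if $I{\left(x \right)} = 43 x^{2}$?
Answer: $- \frac{73703206395207}{2590960810} \approx -28446.0$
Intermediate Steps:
$W{\left(h \right)} = 2 h \left(22 + h\right)$ ($W{\left(h \right)} = \left(22 + h\right) 2 h = 2 h \left(22 + h\right)$)
$-28454 + \left(\frac{9410 \frac{1}{-19826}}{7088} + \frac{I{\left(77 \right)}}{W{\left(-140 \right)}}\right) = -28454 + \left(\frac{9410 \frac{1}{-19826}}{7088} + \frac{43 \cdot 77^{2}}{2 \left(-140\right) \left(22 - 140\right)}\right) = -28454 + \left(9410 \left(- \frac{1}{19826}\right) \frac{1}{7088} + \frac{43 \cdot 5929}{2 \left(-140\right) \left(-118\right)}\right) = -28454 + \left(\left(- \frac{4705}{9913}\right) \frac{1}{7088} + \frac{254947}{33040}\right) = -28454 + \left(- \frac{4705}{70263344} + 254947 \cdot \frac{1}{33040}\right) = -28454 + \left(- \frac{4705}{70263344} + \frac{36421}{4720}\right) = -28454 + \frac{19992492533}{2590960810} = - \frac{73703206395207}{2590960810}$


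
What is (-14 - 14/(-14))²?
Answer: 169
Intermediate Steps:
(-14 - 14/(-14))² = (-14 - 14*(-1/14))² = (-14 + 1)² = (-13)² = 169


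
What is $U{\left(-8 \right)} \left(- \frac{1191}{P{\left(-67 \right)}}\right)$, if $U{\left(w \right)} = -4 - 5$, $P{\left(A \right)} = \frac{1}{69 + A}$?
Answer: $21438$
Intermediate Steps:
$U{\left(w \right)} = -9$
$U{\left(-8 \right)} \left(- \frac{1191}{P{\left(-67 \right)}}\right) = - 9 \left(- \frac{1191}{\frac{1}{69 - 67}}\right) = - 9 \left(- \frac{1191}{\frac{1}{2}}\right) = - 9 \left(- 1191 \frac{1}{\frac{1}{2}}\right) = - 9 \left(\left(-1191\right) 2\right) = \left(-9\right) \left(-2382\right) = 21438$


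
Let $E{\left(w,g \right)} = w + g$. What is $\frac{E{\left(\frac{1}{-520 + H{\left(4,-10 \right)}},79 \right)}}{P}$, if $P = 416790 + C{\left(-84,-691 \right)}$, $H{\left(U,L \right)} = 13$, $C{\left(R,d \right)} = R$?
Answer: $\frac{20026}{105634971} \approx 0.00018958$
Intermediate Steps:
$E{\left(w,g \right)} = g + w$
$P = 416706$ ($P = 416790 - 84 = 416706$)
$\frac{E{\left(\frac{1}{-520 + H{\left(4,-10 \right)}},79 \right)}}{P} = \frac{79 + \frac{1}{-520 + 13}}{416706} = \left(79 + \frac{1}{-507}\right) \frac{1}{416706} = \left(79 - \frac{1}{507}\right) \frac{1}{416706} = \frac{40052}{507} \cdot \frac{1}{416706} = \frac{20026}{105634971}$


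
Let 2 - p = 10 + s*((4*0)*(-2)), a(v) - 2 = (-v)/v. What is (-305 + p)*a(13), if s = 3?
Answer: -313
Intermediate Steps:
a(v) = 1 (a(v) = 2 + (-v)/v = 2 - 1 = 1)
p = -8 (p = 2 - (10 + 3*((4*0)*(-2))) = 2 - (10 + 3*(0*(-2))) = 2 - (10 + 3*0) = 2 - (10 + 0) = 2 - 1*10 = 2 - 10 = -8)
(-305 + p)*a(13) = (-305 - 8)*1 = -313*1 = -313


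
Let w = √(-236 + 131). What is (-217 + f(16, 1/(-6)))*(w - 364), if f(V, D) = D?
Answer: 237146/3 - 1303*I*√105/6 ≈ 79049.0 - 2225.3*I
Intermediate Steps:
w = I*√105 (w = √(-105) = I*√105 ≈ 10.247*I)
(-217 + f(16, 1/(-6)))*(w - 364) = (-217 + 1/(-6))*(I*√105 - 364) = (-217 - ⅙)*(-364 + I*√105) = -1303*(-364 + I*√105)/6 = 237146/3 - 1303*I*√105/6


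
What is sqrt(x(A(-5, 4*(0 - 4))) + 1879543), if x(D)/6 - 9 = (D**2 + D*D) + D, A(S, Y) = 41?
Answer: sqrt(1900015) ≈ 1378.4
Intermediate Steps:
x(D) = 54 + 6*D + 12*D**2 (x(D) = 54 + 6*((D**2 + D*D) + D) = 54 + 6*((D**2 + D**2) + D) = 54 + 6*(2*D**2 + D) = 54 + 6*(D + 2*D**2) = 54 + (6*D + 12*D**2) = 54 + 6*D + 12*D**2)
sqrt(x(A(-5, 4*(0 - 4))) + 1879543) = sqrt((54 + 6*41 + 12*41**2) + 1879543) = sqrt((54 + 246 + 12*1681) + 1879543) = sqrt((54 + 246 + 20172) + 1879543) = sqrt(20472 + 1879543) = sqrt(1900015)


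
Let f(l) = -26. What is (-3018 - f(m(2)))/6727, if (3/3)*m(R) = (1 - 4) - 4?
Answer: -2992/6727 ≈ -0.44477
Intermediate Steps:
m(R) = -7 (m(R) = (1 - 4) - 4 = -3 - 4 = -7)
(-3018 - f(m(2)))/6727 = (-3018 - 1*(-26))/6727 = (-3018 + 26)*(1/6727) = -2992*1/6727 = -2992/6727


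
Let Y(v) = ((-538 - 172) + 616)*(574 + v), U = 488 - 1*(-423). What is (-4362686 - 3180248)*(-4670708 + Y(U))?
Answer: 36283760334332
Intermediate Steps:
U = 911 (U = 488 + 423 = 911)
Y(v) = -53956 - 94*v (Y(v) = (-710 + 616)*(574 + v) = -94*(574 + v) = -53956 - 94*v)
(-4362686 - 3180248)*(-4670708 + Y(U)) = (-4362686 - 3180248)*(-4670708 + (-53956 - 94*911)) = -7542934*(-4670708 + (-53956 - 85634)) = -7542934*(-4670708 - 139590) = -7542934*(-4810298) = 36283760334332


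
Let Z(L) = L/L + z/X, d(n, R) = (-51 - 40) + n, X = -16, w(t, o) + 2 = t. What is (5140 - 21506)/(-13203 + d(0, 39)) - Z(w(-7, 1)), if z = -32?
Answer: -11758/6647 ≈ -1.7689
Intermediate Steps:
w(t, o) = -2 + t
d(n, R) = -91 + n
Z(L) = 3 (Z(L) = L/L - 32/(-16) = 1 - 32*(-1/16) = 1 + 2 = 3)
(5140 - 21506)/(-13203 + d(0, 39)) - Z(w(-7, 1)) = (5140 - 21506)/(-13203 + (-91 + 0)) - 1*3 = -16366/(-13203 - 91) - 3 = -16366/(-13294) - 3 = -16366*(-1/13294) - 3 = 8183/6647 - 3 = -11758/6647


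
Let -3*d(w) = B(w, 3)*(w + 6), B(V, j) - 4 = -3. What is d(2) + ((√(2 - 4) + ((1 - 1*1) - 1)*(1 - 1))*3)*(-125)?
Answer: -8/3 - 375*I*√2 ≈ -2.6667 - 530.33*I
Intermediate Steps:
B(V, j) = 1 (B(V, j) = 4 - 3 = 1)
d(w) = -2 - w/3 (d(w) = -(w + 6)/3 = -(6 + w)/3 = -2 - w/3)
d(2) + ((√(2 - 4) + ((1 - 1*1) - 1)*(1 - 1))*3)*(-125) = (-2 - ⅓*2) + ((√(2 - 4) + ((1 - 1*1) - 1)*(1 - 1))*3)*(-125) = (-2 - ⅔) + ((√(-2) + ((1 - 1) - 1)*0)*3)*(-125) = -8/3 + ((I*√2 + (0 - 1)*0)*3)*(-125) = -8/3 + ((I*√2 - 1*0)*3)*(-125) = -8/3 + ((I*√2 + 0)*3)*(-125) = -8/3 + ((I*√2)*3)*(-125) = -8/3 + (3*I*√2)*(-125) = -8/3 - 375*I*√2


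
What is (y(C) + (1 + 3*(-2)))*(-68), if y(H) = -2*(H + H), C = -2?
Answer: -204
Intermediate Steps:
y(H) = -4*H
(y(C) + (1 + 3*(-2)))*(-68) = (-4*(-2) + (1 + 3*(-2)))*(-68) = (8 + (1 - 6))*(-68) = (8 - 5)*(-68) = 3*(-68) = -204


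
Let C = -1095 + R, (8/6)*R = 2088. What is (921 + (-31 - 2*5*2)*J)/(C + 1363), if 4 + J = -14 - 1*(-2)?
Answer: 1737/1834 ≈ 0.94711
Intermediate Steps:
R = 1566 (R = (¾)*2088 = 1566)
J = -16 (J = -4 + (-14 - 1*(-2)) = -4 + (-14 + 2) = -4 - 12 = -16)
C = 471 (C = -1095 + 1566 = 471)
(921 + (-31 - 2*5*2)*J)/(C + 1363) = (921 + (-31 - 2*5*2)*(-16))/(471 + 1363) = (921 + (-31 - 10*2)*(-16))/1834 = (921 + (-31 - 20)*(-16))*(1/1834) = (921 - 51*(-16))*(1/1834) = (921 + 816)*(1/1834) = 1737*(1/1834) = 1737/1834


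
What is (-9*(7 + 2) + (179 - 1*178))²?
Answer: 6400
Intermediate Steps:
(-9*(7 + 2) + (179 - 1*178))² = (-9*9 + (179 - 178))² = (-81 + 1)² = (-80)² = 6400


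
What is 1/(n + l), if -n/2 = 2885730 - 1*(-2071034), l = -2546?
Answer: -1/9916074 ≈ -1.0085e-7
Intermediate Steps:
n = -9913528 (n = -2*(2885730 - 1*(-2071034)) = -2*(2885730 + 2071034) = -2*4956764 = -9913528)
1/(n + l) = 1/(-9913528 - 2546) = 1/(-9916074) = -1/9916074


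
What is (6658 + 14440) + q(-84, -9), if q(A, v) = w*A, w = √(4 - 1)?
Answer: 21098 - 84*√3 ≈ 20953.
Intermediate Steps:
w = √3 ≈ 1.7320
q(A, v) = A*√3 (q(A, v) = √3*A = A*√3)
(6658 + 14440) + q(-84, -9) = (6658 + 14440) - 84*√3 = 21098 - 84*√3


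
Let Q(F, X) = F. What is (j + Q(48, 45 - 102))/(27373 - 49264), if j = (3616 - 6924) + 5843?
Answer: -861/7297 ≈ -0.11799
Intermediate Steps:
j = 2535 (j = -3308 + 5843 = 2535)
(j + Q(48, 45 - 102))/(27373 - 49264) = (2535 + 48)/(27373 - 49264) = 2583/(-21891) = 2583*(-1/21891) = -861/7297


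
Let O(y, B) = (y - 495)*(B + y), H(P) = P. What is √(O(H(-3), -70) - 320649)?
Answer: I*√284295 ≈ 533.19*I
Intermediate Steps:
O(y, B) = (-495 + y)*(B + y)
√(O(H(-3), -70) - 320649) = √(((-3)² - 495*(-70) - 495*(-3) - 70*(-3)) - 320649) = √((9 + 34650 + 1485 + 210) - 320649) = √(36354 - 320649) = √(-284295) = I*√284295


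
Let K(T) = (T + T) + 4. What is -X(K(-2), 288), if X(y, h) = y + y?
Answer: 0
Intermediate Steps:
K(T) = 4 + 2*T (K(T) = 2*T + 4 = 4 + 2*T)
X(y, h) = 2*y
-X(K(-2), 288) = -2*(4 + 2*(-2)) = -2*(4 - 4) = -2*0 = -1*0 = 0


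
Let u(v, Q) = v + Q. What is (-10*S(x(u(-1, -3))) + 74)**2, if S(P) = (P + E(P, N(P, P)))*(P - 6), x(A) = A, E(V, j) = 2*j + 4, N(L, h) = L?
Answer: 527076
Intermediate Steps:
u(v, Q) = Q + v
E(V, j) = 4 + 2*j
S(P) = (-6 + P)*(4 + 3*P) (S(P) = (P + (4 + 2*P))*(P - 6) = (4 + 3*P)*(-6 + P) = (-6 + P)*(4 + 3*P))
(-10*S(x(u(-1, -3))) + 74)**2 = (-10*(-24 - 14*(-3 - 1) + 3*(-3 - 1)**2) + 74)**2 = (-10*(-24 - 14*(-4) + 3*(-4)**2) + 74)**2 = (-10*(-24 + 56 + 3*16) + 74)**2 = (-10*(-24 + 56 + 48) + 74)**2 = (-10*80 + 74)**2 = (-800 + 74)**2 = (-726)**2 = 527076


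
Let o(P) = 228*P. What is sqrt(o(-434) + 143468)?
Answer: 2*sqrt(11129) ≈ 210.99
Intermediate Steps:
sqrt(o(-434) + 143468) = sqrt(228*(-434) + 143468) = sqrt(-98952 + 143468) = sqrt(44516) = 2*sqrt(11129)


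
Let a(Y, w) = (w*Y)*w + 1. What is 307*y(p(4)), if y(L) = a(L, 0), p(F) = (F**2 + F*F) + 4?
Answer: 307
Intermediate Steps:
p(F) = 4 + 2*F**2 (p(F) = (F**2 + F**2) + 4 = 2*F**2 + 4 = 4 + 2*F**2)
a(Y, w) = 1 + Y*w**2 (a(Y, w) = (Y*w)*w + 1 = Y*w**2 + 1 = 1 + Y*w**2)
y(L) = 1 (y(L) = 1 + L*0**2 = 1 + L*0 = 1 + 0 = 1)
307*y(p(4)) = 307*1 = 307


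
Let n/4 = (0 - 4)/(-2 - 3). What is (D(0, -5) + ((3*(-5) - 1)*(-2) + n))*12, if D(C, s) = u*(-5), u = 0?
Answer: 2112/5 ≈ 422.40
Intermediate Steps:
n = 16/5 (n = 4*((0 - 4)/(-2 - 3)) = 4*(-4/(-5)) = 4*(-4*(-⅕)) = 4*(⅘) = 16/5 ≈ 3.2000)
D(C, s) = 0 (D(C, s) = 0*(-5) = 0)
(D(0, -5) + ((3*(-5) - 1)*(-2) + n))*12 = (0 + ((3*(-5) - 1)*(-2) + 16/5))*12 = (0 + ((-15 - 1)*(-2) + 16/5))*12 = (0 + (-16*(-2) + 16/5))*12 = (0 + (32 + 16/5))*12 = (0 + 176/5)*12 = (176/5)*12 = 2112/5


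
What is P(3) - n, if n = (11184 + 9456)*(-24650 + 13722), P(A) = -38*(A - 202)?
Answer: 225561482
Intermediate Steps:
P(A) = 7676 - 38*A (P(A) = -38*(-202 + A) = 7676 - 38*A)
n = -225553920 (n = 20640*(-10928) = -225553920)
P(3) - n = (7676 - 38*3) - 1*(-225553920) = (7676 - 114) + 225553920 = 7562 + 225553920 = 225561482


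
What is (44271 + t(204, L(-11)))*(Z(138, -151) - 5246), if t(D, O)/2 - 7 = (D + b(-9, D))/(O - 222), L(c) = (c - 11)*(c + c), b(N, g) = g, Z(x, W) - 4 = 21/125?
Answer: -3801470264147/16375 ≈ -2.3215e+8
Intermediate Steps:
Z(x, W) = 521/125 (Z(x, W) = 4 + 21/125 = 521/125)
L(c) = 2*c*(-11 + c) (L(c) = (-11 + c)*(2*c) = 2*c*(-11 + c))
t(D, O) = 14 + 4*D/(-222 + O) (t(D, O) = 14 + 2*((D + D)/(O - 222)) = 14 + 2*((2*D)/(-222 + O)) = 14 + 2*(2*D/(-222 + O)) = 14 + 4*D/(-222 + O))
(44271 + t(204, L(-11)))*(Z(138, -151) - 5246) = (44271 + 2*(-1554 + 2*204 + 7*(2*(-11)*(-11 - 11)))/(-222 + 2*(-11)*(-11 - 11)))*(521/125 - 5246) = (44271 + 2*(-1554 + 408 + 7*(2*(-11)*(-22)))/(-222 + 2*(-11)*(-22)))*(-655229/125) = (44271 + 2*(-1554 + 408 + 7*484)/(-222 + 484))*(-655229/125) = (44271 + 2*(-1554 + 408 + 3388)/262)*(-655229/125) = (44271 + 2*(1/262)*2242)*(-655229/125) = (44271 + 2242/131)*(-655229/125) = (5801743/131)*(-655229/125) = -3801470264147/16375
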